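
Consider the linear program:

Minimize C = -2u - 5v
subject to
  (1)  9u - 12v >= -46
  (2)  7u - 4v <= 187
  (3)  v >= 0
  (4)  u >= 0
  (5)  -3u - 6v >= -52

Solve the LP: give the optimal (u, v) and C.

Extreme points and C = -2u - 5v:
  (0, 23/6) → C = -115/6
  (58/15, 101/15) → C = -207/5
  (0, 0) → C = 0
  (52/3, 0) → C = -104/3

The optimum lies where 9u - 12v = -46 and -3u - 6v = -52.
Solving simultaneously gives u = 58/15, v = 101/15.

u = 58/15, v = 101/15, minimum C = -207/5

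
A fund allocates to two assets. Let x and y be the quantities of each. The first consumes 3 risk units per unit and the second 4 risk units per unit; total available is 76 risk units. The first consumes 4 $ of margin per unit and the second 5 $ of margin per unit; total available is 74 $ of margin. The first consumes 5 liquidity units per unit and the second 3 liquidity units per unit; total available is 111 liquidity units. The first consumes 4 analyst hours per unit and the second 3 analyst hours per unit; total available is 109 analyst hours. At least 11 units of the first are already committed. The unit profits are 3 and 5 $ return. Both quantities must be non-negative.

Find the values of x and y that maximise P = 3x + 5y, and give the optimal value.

Corner points and P = 3x + 5y:
  (37/2, 0) → P = 111/2
  (11, 0) → P = 33
  (11, 6) → P = 63

At the optimal vertex, 4x + 5y = 74 and x = 11.
Solving simultaneously gives x = 11, y = 6.

x = 11, y = 6, maximum P = 63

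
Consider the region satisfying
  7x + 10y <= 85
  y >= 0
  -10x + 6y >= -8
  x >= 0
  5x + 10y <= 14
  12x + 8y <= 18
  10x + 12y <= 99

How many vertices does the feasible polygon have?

5

Of the 21 pairwise boundary intersections, those satisfying every inequality are:
  (4/5, 0)
  (0, 0)
  (43/38, 21/38)
  (0, 7/5)
  (17/20, 39/40)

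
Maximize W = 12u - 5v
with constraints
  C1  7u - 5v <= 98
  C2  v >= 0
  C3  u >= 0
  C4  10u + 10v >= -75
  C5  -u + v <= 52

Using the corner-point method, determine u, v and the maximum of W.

u = 179, v = 231, maximum W = 993

Corner points and W = 12u - 5v:
  (14, 0) → W = 168
  (179, 231) → W = 993
  (0, 0) → W = 0
  (0, 52) → W = -260

The binding constraints are 7u - 5v = 98 and -u + v = 52.
Solving simultaneously gives u = 179, v = 231.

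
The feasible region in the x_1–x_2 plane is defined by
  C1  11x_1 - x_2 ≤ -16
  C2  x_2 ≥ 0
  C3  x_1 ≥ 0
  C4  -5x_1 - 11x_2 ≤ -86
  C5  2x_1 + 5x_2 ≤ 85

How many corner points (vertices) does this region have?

Pairwise boundary intersections that survive every other constraint:
  (0, 16)
  (5/57, 967/57)
  (0, 17)

3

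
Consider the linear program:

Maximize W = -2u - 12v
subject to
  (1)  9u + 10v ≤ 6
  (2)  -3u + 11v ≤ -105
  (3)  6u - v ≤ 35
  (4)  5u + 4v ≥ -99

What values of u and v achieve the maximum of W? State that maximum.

u = 41/29, v = -769/29, maximum W = 9146/29

At the optimal vertex, 6u - v = 35 and 5u + 4v = -99.
Solving simultaneously gives u = 41/29, v = -769/29.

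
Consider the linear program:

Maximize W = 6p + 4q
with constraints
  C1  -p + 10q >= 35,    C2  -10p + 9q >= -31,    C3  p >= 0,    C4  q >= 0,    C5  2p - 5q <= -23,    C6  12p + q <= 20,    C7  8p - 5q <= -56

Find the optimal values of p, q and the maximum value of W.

Extreme points and W = 6p + 4q:
  (0, 20) → W = 80
  (0, 56/5) → W = 224/5
  (11/17, 208/17) → W = 898/17

p = 0, q = 20, maximum W = 80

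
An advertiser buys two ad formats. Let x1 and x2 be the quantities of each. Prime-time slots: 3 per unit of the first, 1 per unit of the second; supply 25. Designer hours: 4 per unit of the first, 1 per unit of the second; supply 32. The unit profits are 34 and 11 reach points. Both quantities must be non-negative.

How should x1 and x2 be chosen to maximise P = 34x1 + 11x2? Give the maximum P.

Feasible corners and P = 34x1 + 11x2:
  (0, 0) → P = 0
  (0, 25) → P = 275
  (8, 0) → P = 272
  (7, 4) → P = 282

The optimum lies where 3x1 + x2 = 25 and 4x1 + x2 = 32.
Solving simultaneously gives x1 = 7, x2 = 4.

x1 = 7, x2 = 4, maximum P = 282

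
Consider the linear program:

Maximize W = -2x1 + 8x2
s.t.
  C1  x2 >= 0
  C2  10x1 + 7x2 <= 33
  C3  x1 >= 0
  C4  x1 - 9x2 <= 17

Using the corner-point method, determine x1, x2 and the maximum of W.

Feasible corners and W = -2x1 + 8x2:
  (33/10, 0) → W = -33/5
  (0, 0) → W = 0
  (0, 33/7) → W = 264/7

The optimum lies where 10x1 + 7x2 = 33 and x1 = 0.
Solving simultaneously gives x1 = 0, x2 = 33/7.

x1 = 0, x2 = 33/7, maximum W = 264/7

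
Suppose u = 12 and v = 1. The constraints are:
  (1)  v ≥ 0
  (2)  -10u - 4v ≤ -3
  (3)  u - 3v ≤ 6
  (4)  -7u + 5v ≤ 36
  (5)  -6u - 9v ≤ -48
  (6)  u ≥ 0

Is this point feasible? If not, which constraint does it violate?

Constraint (3): u - 3v = 9, which is not ≤ 6. All other constraints are satisfied.

not feasible — violates (3)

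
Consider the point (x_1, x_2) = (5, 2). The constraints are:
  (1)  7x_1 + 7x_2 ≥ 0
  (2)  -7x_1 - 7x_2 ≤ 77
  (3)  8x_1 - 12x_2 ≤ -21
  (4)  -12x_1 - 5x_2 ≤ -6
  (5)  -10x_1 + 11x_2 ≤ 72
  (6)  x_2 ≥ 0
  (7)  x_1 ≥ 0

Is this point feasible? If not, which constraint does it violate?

not feasible — violates (3)

Constraint (3): 8x_1 - 12x_2 = 16, which is not ≤ -21. All other constraints are satisfied.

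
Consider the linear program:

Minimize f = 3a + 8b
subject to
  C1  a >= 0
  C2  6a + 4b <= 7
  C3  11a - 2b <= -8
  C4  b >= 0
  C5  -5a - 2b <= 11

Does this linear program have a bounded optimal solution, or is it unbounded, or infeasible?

The boundaries a = 0 and 6a + 4b = 7 meet at (0, 7/4), but that point violates 11a - 2b ≤ -8. Every candidate vertex is excluded by some other constraint, so the feasible region is empty.

infeasible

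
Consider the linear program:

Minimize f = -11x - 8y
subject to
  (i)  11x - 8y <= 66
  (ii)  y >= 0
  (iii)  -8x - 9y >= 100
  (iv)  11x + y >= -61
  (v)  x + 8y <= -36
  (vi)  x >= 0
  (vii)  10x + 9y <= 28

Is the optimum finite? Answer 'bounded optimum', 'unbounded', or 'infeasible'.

The boundaries x = 0 and 10x + 9y = 28 meet at (0, 28/9), but that point violates -8x - 9y ≥ 100. Every candidate vertex is excluded by some other constraint, so the feasible region is empty.

infeasible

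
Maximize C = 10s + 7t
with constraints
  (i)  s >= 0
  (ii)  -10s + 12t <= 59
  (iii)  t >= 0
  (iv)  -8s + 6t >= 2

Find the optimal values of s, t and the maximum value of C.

s = 55/6, t = 113/9, maximum C = 1616/9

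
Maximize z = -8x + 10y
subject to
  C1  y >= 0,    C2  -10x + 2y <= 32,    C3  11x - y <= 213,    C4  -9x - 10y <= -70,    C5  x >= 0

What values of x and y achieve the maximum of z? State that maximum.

x = 229/6, y = 1241/6, maximum z = 1763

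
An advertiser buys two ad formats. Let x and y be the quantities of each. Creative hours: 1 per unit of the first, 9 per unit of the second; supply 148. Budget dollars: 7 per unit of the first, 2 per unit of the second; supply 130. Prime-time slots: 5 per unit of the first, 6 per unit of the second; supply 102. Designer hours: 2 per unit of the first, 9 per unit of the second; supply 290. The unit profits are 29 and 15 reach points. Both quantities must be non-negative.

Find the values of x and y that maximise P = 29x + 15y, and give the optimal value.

x = 18, y = 2, maximum P = 552

Corner points and P = 29x + 15y:
  (0, 0) → P = 0
  (0, 148/9) → P = 740/3
  (130/7, 0) → P = 3770/7
  (10/13, 638/39) → P = 3480/13
  (18, 2) → P = 552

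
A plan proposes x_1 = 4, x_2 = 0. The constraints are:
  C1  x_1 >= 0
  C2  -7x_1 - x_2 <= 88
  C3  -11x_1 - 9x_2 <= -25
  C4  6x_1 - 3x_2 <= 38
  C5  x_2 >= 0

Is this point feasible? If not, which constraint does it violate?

C1: 4 ≥ 0 ✓
C2: -28 ≤ 88 ✓
C3: -44 ≤ -25 ✓
C4: 24 ≤ 38 ✓
C5: 0 ≥ 0 ✓

feasible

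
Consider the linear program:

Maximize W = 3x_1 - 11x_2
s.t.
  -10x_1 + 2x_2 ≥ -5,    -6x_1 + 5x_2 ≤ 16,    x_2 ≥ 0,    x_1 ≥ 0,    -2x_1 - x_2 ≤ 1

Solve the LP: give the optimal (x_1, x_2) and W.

x_1 = 1/2, x_2 = 0, maximum W = 3/2

Extreme points and W = 3x_1 - 11x_2:
  (3/2, 5) → W = -101/2
  (1/2, 0) → W = 3/2
  (0, 16/5) → W = -176/5
  (0, 0) → W = 0

At the optimal vertex, -10x_1 + 2x_2 = -5 and x_2 = 0.
Solving simultaneously gives x_1 = 1/2, x_2 = 0.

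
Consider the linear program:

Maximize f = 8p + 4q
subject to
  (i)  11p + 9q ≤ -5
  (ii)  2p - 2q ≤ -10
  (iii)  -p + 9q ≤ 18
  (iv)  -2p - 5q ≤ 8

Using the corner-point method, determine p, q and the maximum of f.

p = -27/8, q = 13/8, maximum f = -41/2

Corner points and f = 8p + 4q:
  (-27/8, 13/8) → f = -41/2
  (-33/7, 2/7) → f = -256/7
  (-162/23, 28/23) → f = -1184/23

The binding constraints are 2p - 2q = -10 and -p + 9q = 18.
Solving simultaneously gives p = -27/8, q = 13/8.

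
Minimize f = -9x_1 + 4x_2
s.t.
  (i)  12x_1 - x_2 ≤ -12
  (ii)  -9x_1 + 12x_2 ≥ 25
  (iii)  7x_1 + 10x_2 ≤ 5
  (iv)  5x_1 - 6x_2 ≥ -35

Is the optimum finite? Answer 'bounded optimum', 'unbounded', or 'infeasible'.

Vertices and f = -9x_1 + 4x_2:
  (-95/87, 110/87) → f = 1295/87
  (-45, -95/3) → f = 835/3
  (-80/23, 135/46) → f = 990/23
The feasible region has finitely many vertices and no improving ray; the minimum is 1295/87 at (-95/87, 110/87).

bounded optimum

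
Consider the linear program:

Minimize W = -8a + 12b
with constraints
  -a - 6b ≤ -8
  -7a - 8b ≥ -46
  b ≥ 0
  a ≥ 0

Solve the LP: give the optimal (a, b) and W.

a = 106/17, b = 5/17, minimum W = -788/17

Feasible corners and W = -8a + 12b:
  (106/17, 5/17) → W = -788/17
  (0, 4/3) → W = 16
  (0, 23/4) → W = 69

The optimum lies where -a - 6b = -8 and -7a - 8b = -46.
Solving simultaneously gives a = 106/17, b = 5/17.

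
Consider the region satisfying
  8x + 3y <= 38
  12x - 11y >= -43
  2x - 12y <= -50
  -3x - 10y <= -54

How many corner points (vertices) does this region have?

4

Of the 6 pairwise boundary intersections, those satisfying every inequality are:
  (289/124, 200/31)
  (3, 14/3)
  (164/153, 259/51)
  (37/14, 129/28)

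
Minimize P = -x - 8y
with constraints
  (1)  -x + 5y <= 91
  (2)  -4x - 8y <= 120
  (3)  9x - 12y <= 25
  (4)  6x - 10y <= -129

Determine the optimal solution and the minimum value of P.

At the optimal vertex, -x + 5y = 91 and 6x - 10y = -129.
Solving simultaneously gives x = 53/4, y = 417/20.

x = 53/4, y = 417/20, minimum P = -3601/20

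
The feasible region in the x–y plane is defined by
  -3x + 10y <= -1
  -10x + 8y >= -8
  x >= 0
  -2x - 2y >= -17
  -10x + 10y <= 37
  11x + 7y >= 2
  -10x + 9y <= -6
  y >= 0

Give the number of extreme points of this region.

4

Intersecting each pair of boundary lines and keeping only the points that satisfy every inequality leaves:
  (18/19, 7/38)
  (51/73, 8/73)
  (4/5, 0)
  (3/5, 0)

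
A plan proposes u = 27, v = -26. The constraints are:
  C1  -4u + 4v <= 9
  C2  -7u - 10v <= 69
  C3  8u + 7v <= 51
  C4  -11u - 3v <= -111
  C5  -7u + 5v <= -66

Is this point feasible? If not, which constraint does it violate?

Constraint C2: -7u - 10v = 71, which is not ≤ 69. All other constraints are satisfied.

not feasible — violates C2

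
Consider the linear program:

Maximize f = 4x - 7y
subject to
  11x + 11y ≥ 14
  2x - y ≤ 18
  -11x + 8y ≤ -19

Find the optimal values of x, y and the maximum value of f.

x = 212/33, y = -170/33, maximum f = 2038/33

Corner points and f = 4x - 7y:
  (212/33, -170/33) → f = 2038/33
  (321/209, -5/19) → f = 1669/209
  (25, 32) → f = -124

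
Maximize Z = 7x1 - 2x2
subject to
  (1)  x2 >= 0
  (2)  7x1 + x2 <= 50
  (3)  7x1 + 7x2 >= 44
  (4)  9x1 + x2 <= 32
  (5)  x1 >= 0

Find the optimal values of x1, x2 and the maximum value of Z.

Corner points and Z = 7x1 - 2x2:
  (45/14, 43/14) → Z = 229/14
  (0, 44/7) → Z = -88/7
  (0, 32) → Z = -64

The binding constraints are 7x1 + 7x2 = 44 and 9x1 + x2 = 32.
Solving simultaneously gives x1 = 45/14, x2 = 43/14.

x1 = 45/14, x2 = 43/14, maximum Z = 229/14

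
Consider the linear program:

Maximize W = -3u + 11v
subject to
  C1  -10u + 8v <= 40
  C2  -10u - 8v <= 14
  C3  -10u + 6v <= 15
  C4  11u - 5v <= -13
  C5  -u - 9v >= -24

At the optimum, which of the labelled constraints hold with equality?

Extreme points and W = -3u + 11v:
  (-51/35, 1/14) → W = 361/70
  (-29/23, -4/23) → W = 43/23
  (-3/16, 35/16) → W = 197/8

The maximum is at (-3/16, 35/16). Substituting into each constraint, equality holds for C3 and C4; the remaining constraints have slack.

C3 and C4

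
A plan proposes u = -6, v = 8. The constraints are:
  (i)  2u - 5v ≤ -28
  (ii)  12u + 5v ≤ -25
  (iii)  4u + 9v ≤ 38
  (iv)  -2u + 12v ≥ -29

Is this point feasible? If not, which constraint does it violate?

Constraint (iii): 4u + 9v = 48, which is not ≤ 38. All other constraints are satisfied.

not feasible — violates (iii)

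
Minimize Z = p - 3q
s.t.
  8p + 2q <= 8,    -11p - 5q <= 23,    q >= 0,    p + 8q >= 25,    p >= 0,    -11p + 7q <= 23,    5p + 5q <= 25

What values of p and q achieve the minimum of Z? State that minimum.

Feasible corners and Z = p - 3q:
  (7/31, 96/31) → Z = -281/31
  (5/39, 136/39) → Z = -31/3
  (0, 25/8) → Z = -75/8
  (0, 23/7) → Z = -69/7

p = 5/39, q = 136/39, minimum Z = -31/3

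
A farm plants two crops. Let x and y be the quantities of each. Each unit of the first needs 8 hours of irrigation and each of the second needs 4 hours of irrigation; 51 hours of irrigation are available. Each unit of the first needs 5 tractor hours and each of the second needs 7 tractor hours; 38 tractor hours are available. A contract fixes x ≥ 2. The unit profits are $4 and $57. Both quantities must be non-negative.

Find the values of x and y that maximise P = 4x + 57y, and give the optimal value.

Extreme points and P = 4x + 57y:
  (51/8, 0) → P = 51/2
  (2, 0) → P = 8
  (205/36, 49/36) → P = 3613/36
  (2, 4) → P = 236

x = 2, y = 4, maximum P = 236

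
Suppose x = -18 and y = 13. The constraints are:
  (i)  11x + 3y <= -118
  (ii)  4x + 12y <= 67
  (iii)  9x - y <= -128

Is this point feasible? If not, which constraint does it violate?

Constraint (ii): 4x + 12y = 84, which is not ≤ 67. All other constraints are satisfied.

not feasible — violates (ii)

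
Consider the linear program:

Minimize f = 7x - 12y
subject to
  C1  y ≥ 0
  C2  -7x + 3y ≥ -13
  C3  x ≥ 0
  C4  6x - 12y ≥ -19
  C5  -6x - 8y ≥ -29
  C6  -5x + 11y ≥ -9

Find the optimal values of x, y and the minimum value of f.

x = 0, y = 19/12, minimum f = -19

Feasible corners and f = 7x - 12y:
  (0, 0) → f = 0
  (9/5, 0) → f = 63/5
  (191/74, 125/74) → f = -163/74
  (58/31, 1/31) → f = 394/31
  (0, 19/12) → f = -19
  (49/30, 12/5) → f = -521/30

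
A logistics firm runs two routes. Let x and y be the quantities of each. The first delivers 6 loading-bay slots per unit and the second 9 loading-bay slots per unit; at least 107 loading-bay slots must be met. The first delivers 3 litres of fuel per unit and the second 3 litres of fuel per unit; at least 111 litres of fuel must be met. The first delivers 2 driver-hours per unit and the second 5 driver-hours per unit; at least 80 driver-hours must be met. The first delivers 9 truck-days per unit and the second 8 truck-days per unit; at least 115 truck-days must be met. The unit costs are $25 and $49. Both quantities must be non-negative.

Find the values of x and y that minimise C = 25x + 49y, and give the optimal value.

x = 35, y = 2, minimum C = 973

Feasible corners and C = 25x + 49y:
  (0, 37) → C = 1813
  (40, 0) → C = 1000
  (35, 2) → C = 973
The feasible region is unbounded (it extends along (0, 1), (1, 0)), but C strictly increases along every unbounded feasible direction, so there is no improving ray and the minimum is attained at a vertex.

The binding constraints are 3x + 3y = 111 and 2x + 5y = 80.
Solving simultaneously gives x = 35, y = 2.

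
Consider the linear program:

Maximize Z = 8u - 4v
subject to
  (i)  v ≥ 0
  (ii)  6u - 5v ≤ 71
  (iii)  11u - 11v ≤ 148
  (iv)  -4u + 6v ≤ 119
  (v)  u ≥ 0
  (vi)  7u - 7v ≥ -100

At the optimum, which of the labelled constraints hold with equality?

(ii) and (iv)

Extreme points and Z = 8u - 4v:
  (71/6, 0) → Z = 284/3
  (0, 0) → Z = 0
  (1021/16, 499/8) → Z = 261
  (233/14, 433/14) → Z = 66/7
  (0, 100/7) → Z = -400/7

The maximum is at (1021/16, 499/8). Substituting into each constraint, equality holds for (ii) and (iv); the remaining constraints have slack.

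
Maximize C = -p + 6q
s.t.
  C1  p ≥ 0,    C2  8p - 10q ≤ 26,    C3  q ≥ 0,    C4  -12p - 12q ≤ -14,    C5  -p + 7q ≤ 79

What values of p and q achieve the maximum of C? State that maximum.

Feasible corners and C = -p + 6q:
  (0, 7/6) → C = 7
  (0, 79/7) → C = 474/7
  (13/4, 0) → C = -13/4
  (486/23, 329/23) → C = 1488/23
  (7/6, 0) → C = -7/6

p = 0, q = 79/7, maximum C = 474/7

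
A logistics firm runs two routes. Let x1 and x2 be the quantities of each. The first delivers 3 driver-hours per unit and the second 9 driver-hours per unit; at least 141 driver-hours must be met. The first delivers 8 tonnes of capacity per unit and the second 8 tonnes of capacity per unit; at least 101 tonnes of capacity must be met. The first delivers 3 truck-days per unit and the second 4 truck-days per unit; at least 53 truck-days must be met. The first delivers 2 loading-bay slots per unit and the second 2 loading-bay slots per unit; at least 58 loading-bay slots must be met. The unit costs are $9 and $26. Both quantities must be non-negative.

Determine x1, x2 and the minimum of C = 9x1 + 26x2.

x1 = 20, x2 = 9, minimum C = 414

The feasible region is unbounded (it extends along (0, 1), (1, 0)), but C strictly increases along every unbounded feasible direction, so there is no improving ray and the minimum is attained at a vertex.

The binding constraints are 3x1 + 9x2 = 141 and 2x1 + 2x2 = 58.
Solving simultaneously gives x1 = 20, x2 = 9.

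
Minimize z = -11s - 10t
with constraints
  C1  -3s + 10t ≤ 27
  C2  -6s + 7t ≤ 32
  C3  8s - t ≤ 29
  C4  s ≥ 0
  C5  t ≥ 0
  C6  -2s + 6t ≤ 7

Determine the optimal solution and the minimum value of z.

s = 181/46, t = 57/23, minimum z = -3131/46

Feasible corners and z = -11s - 10t:
  (29/8, 0) → z = -319/8
  (181/46, 57/23) → z = -3131/46
  (0, 0) → z = 0
  (0, 7/6) → z = -35/3

The binding constraints are 8s - t = 29 and -2s + 6t = 7.
Solving simultaneously gives s = 181/46, t = 57/23.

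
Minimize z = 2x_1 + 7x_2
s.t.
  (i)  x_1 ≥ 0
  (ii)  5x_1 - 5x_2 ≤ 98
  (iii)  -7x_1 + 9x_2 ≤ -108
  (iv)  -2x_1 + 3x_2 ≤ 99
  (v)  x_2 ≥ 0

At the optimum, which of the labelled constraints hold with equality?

(iii) and (v)

Vertices and z = 2x_1 + 7x_2:
  (171/5, 73/5) → z = 853/5
  (98/5, 0) → z = 196/5
  (108/7, 0) → z = 216/7

The minimum is at (108/7, 0). Substituting into each constraint, equality holds for (iii) and (v); the remaining constraints have slack.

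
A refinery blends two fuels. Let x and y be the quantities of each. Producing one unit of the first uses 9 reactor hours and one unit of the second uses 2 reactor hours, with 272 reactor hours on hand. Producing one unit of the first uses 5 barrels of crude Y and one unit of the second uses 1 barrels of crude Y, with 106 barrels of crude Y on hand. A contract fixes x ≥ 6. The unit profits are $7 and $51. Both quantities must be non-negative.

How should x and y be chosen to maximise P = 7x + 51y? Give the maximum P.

x = 6, y = 76, maximum P = 3918

Feasible corners and P = 7x + 51y:
  (106/5, 0) → P = 742/5
  (6, 0) → P = 42
  (6, 76) → P = 3918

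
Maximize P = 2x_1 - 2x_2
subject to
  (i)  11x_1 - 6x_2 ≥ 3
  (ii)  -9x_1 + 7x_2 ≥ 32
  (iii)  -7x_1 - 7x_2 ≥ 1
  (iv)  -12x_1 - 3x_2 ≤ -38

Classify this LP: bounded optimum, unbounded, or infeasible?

infeasible

The boundaries 11x_1 - 6x_2 = 3 and -9x_1 + 7x_2 = 32 meet at (213/23, 379/23), but that point violates -7x_1 - 7x_2 ≥ 1. Every candidate vertex is excluded by some other constraint, so the feasible region is empty.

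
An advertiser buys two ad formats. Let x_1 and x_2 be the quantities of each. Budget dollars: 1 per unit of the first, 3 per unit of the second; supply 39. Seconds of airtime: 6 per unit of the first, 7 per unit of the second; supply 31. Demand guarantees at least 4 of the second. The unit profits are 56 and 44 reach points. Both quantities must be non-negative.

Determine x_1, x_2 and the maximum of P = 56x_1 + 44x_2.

x_1 = 1/2, x_2 = 4, maximum P = 204

Extreme points and P = 56x_1 + 44x_2:
  (0, 31/7) → P = 1364/7
  (0, 4) → P = 176
  (1/2, 4) → P = 204

The binding constraints are 6x_1 + 7x_2 = 31 and x_2 = 4.
Solving simultaneously gives x_1 = 1/2, x_2 = 4.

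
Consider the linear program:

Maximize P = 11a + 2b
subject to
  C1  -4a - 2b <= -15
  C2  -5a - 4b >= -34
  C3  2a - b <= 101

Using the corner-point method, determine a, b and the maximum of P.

Corner points and P = 11a + 2b:
  (-4/3, 61/6) → P = 17/3
  (217/8, -187/4) → P = 1639/8
  (438/13, -437/13) → P = 3944/13

The binding constraints are -5a - 4b = -34 and 2a - b = 101.
Solving simultaneously gives a = 438/13, b = -437/13.

a = 438/13, b = -437/13, maximum P = 3944/13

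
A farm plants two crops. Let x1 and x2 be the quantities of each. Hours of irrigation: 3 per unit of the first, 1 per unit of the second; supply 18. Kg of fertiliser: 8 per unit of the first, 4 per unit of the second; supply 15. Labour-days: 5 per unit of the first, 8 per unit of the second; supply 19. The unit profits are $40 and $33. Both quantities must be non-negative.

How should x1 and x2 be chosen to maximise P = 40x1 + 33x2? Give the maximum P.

x1 = 1, x2 = 7/4, maximum P = 391/4

Corner points and P = 40x1 + 33x2:
  (0, 0) → P = 0
  (0, 19/8) → P = 627/8
  (15/8, 0) → P = 75
  (1, 7/4) → P = 391/4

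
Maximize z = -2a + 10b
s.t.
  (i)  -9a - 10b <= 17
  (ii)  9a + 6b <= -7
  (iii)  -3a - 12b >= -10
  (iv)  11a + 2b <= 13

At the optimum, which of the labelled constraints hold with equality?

(i) and (iii)

Extreme points and z = -2a + 10b:
  (8/9, -5/2) → z = -241/9
  (-152/39, 47/26) → z = 1009/39
  (-8/5, 37/30) → z = 233/15

The maximum is at (-152/39, 47/26). Substituting into each constraint, equality holds for (i) and (iii); the remaining constraints have slack.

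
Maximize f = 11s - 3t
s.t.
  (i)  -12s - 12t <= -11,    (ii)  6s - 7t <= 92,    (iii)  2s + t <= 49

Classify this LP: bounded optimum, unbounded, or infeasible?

bounded optimum

Extreme points and f = 11s - 3t:
  (1181/156, -173/26) → f = 16105/156
  (87/4, 11/2) → f = 891/4
The feasible region has finitely many vertices and no improving ray; the maximum is 891/4 at (87/4, 11/2).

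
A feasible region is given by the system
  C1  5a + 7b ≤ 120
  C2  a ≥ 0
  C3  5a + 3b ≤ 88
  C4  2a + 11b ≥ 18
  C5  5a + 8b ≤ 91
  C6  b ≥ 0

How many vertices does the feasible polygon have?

5

Of the 15 pairwise boundary intersections, those satisfying every inequality are:
  (0, 18/11)
  (0, 91/8)
  (431/25, 3/5)
  (88/5, 0)
  (9, 0)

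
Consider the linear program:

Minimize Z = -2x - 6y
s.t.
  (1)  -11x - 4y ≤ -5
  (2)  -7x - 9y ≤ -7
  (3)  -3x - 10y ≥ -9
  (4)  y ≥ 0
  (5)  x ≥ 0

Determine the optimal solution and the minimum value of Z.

x = 3, y = 0, minimum Z = -6

Feasible corners and Z = -2x - 6y:
  (17/71, 42/71) → Z = -286/71
  (1/7, 6/7) → Z = -38/7
  (1, 0) → Z = -2
  (3, 0) → Z = -6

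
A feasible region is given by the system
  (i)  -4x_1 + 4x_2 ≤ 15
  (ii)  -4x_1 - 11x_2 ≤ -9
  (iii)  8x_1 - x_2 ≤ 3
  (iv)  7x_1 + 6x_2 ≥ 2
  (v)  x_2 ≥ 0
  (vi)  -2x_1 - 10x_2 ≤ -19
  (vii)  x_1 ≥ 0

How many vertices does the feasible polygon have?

4

The feasible vertices (each the meet of two boundaries and inside every other half-plane) are:
  (27/28, 33/7)
  (0, 15/4)
  (49/82, 73/41)
  (0, 19/10)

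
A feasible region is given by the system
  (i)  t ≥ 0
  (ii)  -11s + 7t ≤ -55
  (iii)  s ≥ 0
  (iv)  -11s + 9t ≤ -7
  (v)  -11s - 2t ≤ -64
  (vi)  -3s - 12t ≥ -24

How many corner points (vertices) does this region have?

Intersecting each pair of boundary lines and keeping only the points that satisfy every inequality leaves:
  (64/11, 0)
  (8, 0)
  (40/7, 4/7)

3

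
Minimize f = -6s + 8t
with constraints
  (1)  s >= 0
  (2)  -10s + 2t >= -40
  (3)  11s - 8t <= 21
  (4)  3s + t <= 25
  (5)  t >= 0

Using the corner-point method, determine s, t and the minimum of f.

Vertices and f = -6s + 8t:
  (0, 25) → f = 200
  (0, 0) → f = 0
  (139/29, 115/29) → f = 86/29
  (45/8, 65/8) → f = 125/4
  (21/11, 0) → f = -126/11

s = 21/11, t = 0, minimum f = -126/11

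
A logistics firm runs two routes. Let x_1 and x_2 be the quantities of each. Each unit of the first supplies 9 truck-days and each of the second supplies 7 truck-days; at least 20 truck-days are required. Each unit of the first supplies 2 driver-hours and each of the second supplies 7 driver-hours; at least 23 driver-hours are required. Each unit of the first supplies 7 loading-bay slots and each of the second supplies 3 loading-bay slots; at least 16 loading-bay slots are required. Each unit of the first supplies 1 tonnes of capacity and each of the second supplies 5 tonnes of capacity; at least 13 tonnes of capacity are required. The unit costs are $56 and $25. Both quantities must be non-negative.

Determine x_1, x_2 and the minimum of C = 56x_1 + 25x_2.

x_1 = 1, x_2 = 3, minimum C = 131

Vertices and C = 56x_1 + 25x_2:
  (0, 16/3) → C = 400/3
  (13, 0) → C = 728
  (1, 3) → C = 131
  (8, 1) → C = 473
The feasible region is unbounded (it extends along (0, 1), (1, 0)), but C strictly increases along every unbounded feasible direction, so there is no improving ray and the minimum is attained at a vertex.

The optimum lies where 2x_1 + 7x_2 = 23 and 7x_1 + 3x_2 = 16.
Solving simultaneously gives x_1 = 1, x_2 = 3.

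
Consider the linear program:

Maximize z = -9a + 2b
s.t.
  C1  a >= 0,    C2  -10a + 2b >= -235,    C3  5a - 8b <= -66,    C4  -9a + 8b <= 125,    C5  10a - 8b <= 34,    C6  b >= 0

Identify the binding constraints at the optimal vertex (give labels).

C1 and C4

Vertices and z = -9a + 2b:
  (0, 33/4) → z = 33/2
  (0, 125/8) → z = 125/4
  (1065/31, 3365/62) → z = -6220/31
  (151/5, 67/2) → z = -1024/5
  (20, 83/4) → z = -277/2

The maximum is at (0, 125/8). Substituting into each constraint, equality holds for C1 and C4; the remaining constraints have slack.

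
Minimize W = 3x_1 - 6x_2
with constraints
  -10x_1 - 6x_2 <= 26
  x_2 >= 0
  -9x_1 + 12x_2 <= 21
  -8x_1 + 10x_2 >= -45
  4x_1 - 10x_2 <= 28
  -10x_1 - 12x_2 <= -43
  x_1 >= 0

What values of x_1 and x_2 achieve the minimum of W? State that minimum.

x_1 = 125, x_2 = 191/2, minimum W = -198

Extreme points and W = 3x_1 - 6x_2:
  (45/8, 0) → W = 135/8
  (43/10, 0) → W = 129/10
  (125, 191/2) → W = -198
  (22/19, 199/76) → W = -465/38

The optimum lies where -9x_1 + 12x_2 = 21 and -8x_1 + 10x_2 = -45.
Solving simultaneously gives x_1 = 125, x_2 = 191/2.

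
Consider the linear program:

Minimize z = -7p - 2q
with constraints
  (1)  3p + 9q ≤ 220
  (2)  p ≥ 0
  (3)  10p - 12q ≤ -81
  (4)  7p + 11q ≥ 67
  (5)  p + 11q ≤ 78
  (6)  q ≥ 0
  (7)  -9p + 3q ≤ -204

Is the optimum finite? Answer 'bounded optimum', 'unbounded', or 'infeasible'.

infeasible

The boundaries 3p + 9q = 220 and p + 11q = 78 meet at (859/12, 7/12), but that point violates 10p - 12q ≤ -81. Every candidate vertex is excluded by some other constraint, so the feasible region is empty.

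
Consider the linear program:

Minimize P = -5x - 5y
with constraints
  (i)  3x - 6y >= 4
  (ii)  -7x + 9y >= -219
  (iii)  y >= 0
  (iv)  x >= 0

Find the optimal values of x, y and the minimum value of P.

x = 426/5, y = 629/15, minimum P = -1907/3

Corner points and P = -5x - 5y:
  (426/5, 629/15) → P = -1907/3
  (4/3, 0) → P = -20/3
  (219/7, 0) → P = -1095/7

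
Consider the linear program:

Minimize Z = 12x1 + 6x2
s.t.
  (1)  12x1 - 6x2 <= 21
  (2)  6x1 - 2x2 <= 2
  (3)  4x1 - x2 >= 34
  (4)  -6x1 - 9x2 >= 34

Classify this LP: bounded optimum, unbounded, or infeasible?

infeasible

The boundaries 12x1 - 6x2 = 21 and 6x1 - 2x2 = 2 meet at (-5/2, -17/2), but that point violates 4x1 - x2 ≥ 34. Every candidate vertex is excluded by some other constraint, so the feasible region is empty.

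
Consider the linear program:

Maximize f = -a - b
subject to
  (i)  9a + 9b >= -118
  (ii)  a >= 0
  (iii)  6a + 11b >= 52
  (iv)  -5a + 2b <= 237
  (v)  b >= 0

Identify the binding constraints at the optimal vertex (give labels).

Extreme points and f = -a - b:
  (0, 52/11) → f = -52/11
  (0, 237/2) → f = -237/2
  (26/3, 0) → f = -26/3
The feasible region is unbounded (it extends along (1, 0), (2, 5)), but f strictly decreases along every unbounded feasible direction, so there is no improving ray and the maximum is attained at a vertex.

The maximum is at (0, 52/11). Substituting into each constraint, equality holds for (ii) and (iii); the remaining constraints have slack.

(ii) and (iii)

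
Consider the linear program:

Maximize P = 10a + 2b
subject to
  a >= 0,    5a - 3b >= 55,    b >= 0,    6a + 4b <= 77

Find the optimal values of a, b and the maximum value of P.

Vertices and P = 10a + 2b:
  (11, 0) → P = 110
  (451/38, 55/38) → P = 2310/19
  (77/6, 0) → P = 385/3

At the optimal vertex, b = 0 and 6a + 4b = 77.
Solving simultaneously gives a = 77/6, b = 0.

a = 77/6, b = 0, maximum P = 385/3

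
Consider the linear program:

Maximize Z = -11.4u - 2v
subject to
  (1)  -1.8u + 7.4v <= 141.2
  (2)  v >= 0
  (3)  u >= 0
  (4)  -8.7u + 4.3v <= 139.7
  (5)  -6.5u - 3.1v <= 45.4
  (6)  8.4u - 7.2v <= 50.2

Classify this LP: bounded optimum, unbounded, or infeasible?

Vertices and Z = -11.4u - 2v:
  (0, 706/37) → Z = -1412/37
  (34703/1230, 10637/410) → Z = -765727/2050
  (0, 0) → Z = 0
  (251/42, 0) → Z = -4769/70
The feasible region has finitely many vertices and no improving ray; the maximum is 0 at (0, 0).

bounded optimum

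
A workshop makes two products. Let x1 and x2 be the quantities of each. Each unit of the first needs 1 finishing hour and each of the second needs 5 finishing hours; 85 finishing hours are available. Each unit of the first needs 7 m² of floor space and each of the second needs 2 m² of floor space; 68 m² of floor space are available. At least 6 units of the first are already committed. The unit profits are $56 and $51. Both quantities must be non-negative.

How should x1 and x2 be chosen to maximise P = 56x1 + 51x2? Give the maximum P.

Corner points and P = 56x1 + 51x2:
  (68/7, 0) → P = 544
  (6, 0) → P = 336
  (6, 13) → P = 999

The optimum lies where 7x1 + 2x2 = 68 and x1 = 6.
Solving simultaneously gives x1 = 6, x2 = 13.

x1 = 6, x2 = 13, maximum P = 999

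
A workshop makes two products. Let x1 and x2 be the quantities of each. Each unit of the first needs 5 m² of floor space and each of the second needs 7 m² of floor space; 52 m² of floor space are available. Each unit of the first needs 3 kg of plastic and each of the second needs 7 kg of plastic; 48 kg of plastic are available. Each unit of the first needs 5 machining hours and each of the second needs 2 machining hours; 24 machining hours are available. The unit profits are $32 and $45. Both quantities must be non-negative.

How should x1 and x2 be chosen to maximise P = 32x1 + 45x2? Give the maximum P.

Extreme points and P = 32x1 + 45x2:
  (0, 0) → P = 0
  (0, 48/7) → P = 2160/7
  (24/5, 0) → P = 768/5
  (2, 6) → P = 334
  (64/25, 28/5) → P = 8348/25

x1 = 2, x2 = 6, maximum P = 334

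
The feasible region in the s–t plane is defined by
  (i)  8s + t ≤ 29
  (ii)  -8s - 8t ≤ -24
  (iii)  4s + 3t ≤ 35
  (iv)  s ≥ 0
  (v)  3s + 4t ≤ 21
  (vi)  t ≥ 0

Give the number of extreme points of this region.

Of the 15 pairwise boundary intersections, those satisfying every inequality are:
  (95/29, 81/29)
  (29/8, 0)
  (0, 3)
  (3, 0)
  (0, 21/4)

5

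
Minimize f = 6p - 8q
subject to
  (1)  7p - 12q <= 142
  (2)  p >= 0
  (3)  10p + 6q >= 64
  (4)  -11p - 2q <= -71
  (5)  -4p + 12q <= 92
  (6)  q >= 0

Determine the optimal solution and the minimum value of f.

Vertices and f = 6p - 8q:
  (78, 101/3) → f = 596/3
  (142/7, 0) → f = 852/7
  (167/35, 324/35) → f = -318/7
  (71/11, 0) → f = 426/11

At the optimal vertex, -11p - 2q = -71 and -4p + 12q = 92.
Solving simultaneously gives p = 167/35, q = 324/35.

p = 167/35, q = 324/35, minimum f = -318/7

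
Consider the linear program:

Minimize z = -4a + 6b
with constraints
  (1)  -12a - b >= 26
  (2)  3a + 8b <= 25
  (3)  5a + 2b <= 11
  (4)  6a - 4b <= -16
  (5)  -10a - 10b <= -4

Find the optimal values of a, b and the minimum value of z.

Feasible corners and z = -4a + 6b:
  (-233/93, 126/31) → z = 3200/93
  (-12/5, 14/5) → z = 132/5
  (-109/25, 119/25) → z = 46

The optimum lies where -12a - b = 26 and -10a - 10b = -4.
Solving simultaneously gives a = -12/5, b = 14/5.

a = -12/5, b = 14/5, minimum z = 132/5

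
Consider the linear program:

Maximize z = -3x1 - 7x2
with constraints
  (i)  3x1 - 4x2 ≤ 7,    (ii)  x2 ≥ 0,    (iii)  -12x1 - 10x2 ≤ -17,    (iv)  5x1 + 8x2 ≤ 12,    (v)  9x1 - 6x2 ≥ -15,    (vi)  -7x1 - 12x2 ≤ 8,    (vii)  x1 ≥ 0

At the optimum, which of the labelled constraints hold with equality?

(ii) and (iii)

Vertices and z = -3x1 - 7x2:
  (7/3, 0) → z = -7
  (26/11, 1/44) → z = -29/4
  (17/12, 0) → z = -17/4
  (8/23, 59/46) → z = -461/46

The maximum is at (17/12, 0). Substituting into each constraint, equality holds for (ii) and (iii); the remaining constraints have slack.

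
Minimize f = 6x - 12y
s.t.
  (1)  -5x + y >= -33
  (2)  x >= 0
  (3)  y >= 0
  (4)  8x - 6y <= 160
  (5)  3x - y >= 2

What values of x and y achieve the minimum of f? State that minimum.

x = 31/2, y = 89/2, minimum f = -441

Feasible corners and f = 6x - 12y:
  (33/5, 0) → f = 198/5
  (31/2, 89/2) → f = -441
  (2/3, 0) → f = 4

At the optimal vertex, -5x + y = -33 and 3x - y = 2.
Solving simultaneously gives x = 31/2, y = 89/2.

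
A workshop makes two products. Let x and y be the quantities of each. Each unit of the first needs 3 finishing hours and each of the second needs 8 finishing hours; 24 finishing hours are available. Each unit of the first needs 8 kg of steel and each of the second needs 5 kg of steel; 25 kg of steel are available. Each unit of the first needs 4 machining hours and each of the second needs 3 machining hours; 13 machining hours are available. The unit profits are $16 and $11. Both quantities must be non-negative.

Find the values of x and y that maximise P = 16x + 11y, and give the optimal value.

x = 5/2, y = 1, maximum P = 51

Vertices and P = 16x + 11y:
  (0, 0) → P = 0
  (0, 3) → P = 33
  (25/8, 0) → P = 50
  (32/23, 57/23) → P = 1139/23
  (5/2, 1) → P = 51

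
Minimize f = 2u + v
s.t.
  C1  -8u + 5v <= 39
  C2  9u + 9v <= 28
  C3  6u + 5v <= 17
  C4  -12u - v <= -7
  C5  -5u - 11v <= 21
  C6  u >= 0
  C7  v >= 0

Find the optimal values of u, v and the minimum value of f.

u = 7/12, v = 0, minimum f = 7/6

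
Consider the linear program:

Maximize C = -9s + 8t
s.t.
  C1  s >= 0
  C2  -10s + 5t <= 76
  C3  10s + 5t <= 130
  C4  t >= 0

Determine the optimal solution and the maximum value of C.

Vertices and C = -9s + 8t:
  (0, 76/5) → C = 608/5
  (0, 0) → C = 0
  (27/10, 103/5) → C = 281/2
  (13, 0) → C = -117

s = 27/10, t = 103/5, maximum C = 281/2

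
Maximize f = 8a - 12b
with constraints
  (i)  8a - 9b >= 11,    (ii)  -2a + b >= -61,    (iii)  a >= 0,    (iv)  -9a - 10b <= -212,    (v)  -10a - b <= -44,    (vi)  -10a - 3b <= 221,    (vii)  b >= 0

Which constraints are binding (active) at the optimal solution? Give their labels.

(ii) and (vii)

Extreme points and f = 8a - 12b:
  (269/5, 233/5) → f = -644/5
  (2018/161, 1597/161) → f = -3020/161
  (61/2, 0) → f = 244
  (212/9, 0) → f = 1696/9

The maximum is at (61/2, 0). Substituting into each constraint, equality holds for (ii) and (vii); the remaining constraints have slack.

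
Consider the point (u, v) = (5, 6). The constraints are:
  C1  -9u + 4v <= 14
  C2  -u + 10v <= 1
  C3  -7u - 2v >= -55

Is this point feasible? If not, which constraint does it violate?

Constraint C2: -u + 10v = 55, which is not ≤ 1. All other constraints are satisfied.

not feasible — violates C2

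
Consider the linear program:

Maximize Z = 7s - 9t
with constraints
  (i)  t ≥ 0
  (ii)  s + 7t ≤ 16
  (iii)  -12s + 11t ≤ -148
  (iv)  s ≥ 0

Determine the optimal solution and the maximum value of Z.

s = 16, t = 0, maximum Z = 112

Vertices and Z = 7s - 9t:
  (16, 0) → Z = 112
  (37/3, 0) → Z = 259/3
  (1212/95, 44/95) → Z = 8088/95

The binding constraints are t = 0 and s + 7t = 16.
Solving simultaneously gives s = 16, t = 0.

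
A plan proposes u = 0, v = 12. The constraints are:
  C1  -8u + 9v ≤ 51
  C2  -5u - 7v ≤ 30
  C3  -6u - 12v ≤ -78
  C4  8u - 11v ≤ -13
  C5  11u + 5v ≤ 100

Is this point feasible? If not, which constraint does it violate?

Constraint C1: -8u + 9v = 108, which is not ≤ 51. All other constraints are satisfied.

not feasible — violates C1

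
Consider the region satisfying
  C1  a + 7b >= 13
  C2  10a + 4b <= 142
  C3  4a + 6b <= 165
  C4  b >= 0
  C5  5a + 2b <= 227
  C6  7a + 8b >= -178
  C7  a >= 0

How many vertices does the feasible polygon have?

Of the 20 pairwise boundary intersections, those satisfying every inequality are:
  (13, 0)
  (0, 13/7)
  (48/11, 541/22)
  (71/5, 0)
  (0, 55/2)

5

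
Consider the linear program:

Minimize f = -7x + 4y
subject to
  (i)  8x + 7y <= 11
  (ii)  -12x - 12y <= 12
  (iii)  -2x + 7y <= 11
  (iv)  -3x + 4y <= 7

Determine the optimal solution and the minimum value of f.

Extreme points and f = -7x + 4y:
  (18, -19) → f = -202
  (0, 11/7) → f = 44/7
  (-11/7, 4/7) → f = 93/7
  (-5/13, 19/13) → f = 111/13

x = 18, y = -19, minimum f = -202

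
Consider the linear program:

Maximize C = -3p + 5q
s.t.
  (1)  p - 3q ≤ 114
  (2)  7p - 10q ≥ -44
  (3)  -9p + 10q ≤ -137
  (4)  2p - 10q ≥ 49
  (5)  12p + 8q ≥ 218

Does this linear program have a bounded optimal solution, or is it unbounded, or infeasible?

Vertices and C = -3p + 5q:
  (993/4, 179/4) → C = -521
  (783/22, -575/22) → C = -2612/11
  (643/34, -19/17) → C = -2119/34
The feasible region has finitely many vertices and no improving ray; the maximum is -2119/34 at (643/34, -19/17).

bounded optimum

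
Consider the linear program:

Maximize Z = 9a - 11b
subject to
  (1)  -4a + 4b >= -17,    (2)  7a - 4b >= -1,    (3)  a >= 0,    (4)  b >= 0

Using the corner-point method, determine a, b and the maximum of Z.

Vertices and Z = 9a - 11b:
  (17/4, 0) → Z = 153/4
  (0, 1/4) → Z = -11/4
  (0, 0) → Z = 0
The feasible region is unbounded (it extends along (1, 1), (4, 7)), but Z strictly decreases along every unbounded feasible direction, so there is no improving ray and the maximum is attained at a vertex.

The binding constraints are -4a + 4b = -17 and b = 0.
Solving simultaneously gives a = 17/4, b = 0.

a = 17/4, b = 0, maximum Z = 153/4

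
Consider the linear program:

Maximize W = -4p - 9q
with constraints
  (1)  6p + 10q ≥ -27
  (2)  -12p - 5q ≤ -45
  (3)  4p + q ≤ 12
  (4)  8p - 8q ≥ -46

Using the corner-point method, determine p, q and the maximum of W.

Corner points and W = -4p - 9q:
  (15/8, 9/2) → W = -48
  (65/68, 114/17) → W = -1091/17
  (5/4, 7) → W = -68

The optimum lies where -12p - 5q = -45 and 4p + q = 12.
Solving simultaneously gives p = 15/8, q = 9/2.

p = 15/8, q = 9/2, maximum W = -48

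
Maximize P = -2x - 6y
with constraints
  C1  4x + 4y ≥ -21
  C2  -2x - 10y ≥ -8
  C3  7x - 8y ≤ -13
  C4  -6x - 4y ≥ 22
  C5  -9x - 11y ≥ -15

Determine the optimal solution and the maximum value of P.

Corner points and P = -2x - 6y:
  (-121/16, 37/16) → P = 5/4
  (-11/3, -19/12) → P = 101/6
  (-63/13, 23/13) → P = -12/13
  (-3, -1) → P = 12

The binding constraints are 4x + 4y = -21 and 7x - 8y = -13.
Solving simultaneously gives x = -11/3, y = -19/12.

x = -11/3, y = -19/12, maximum P = 101/6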